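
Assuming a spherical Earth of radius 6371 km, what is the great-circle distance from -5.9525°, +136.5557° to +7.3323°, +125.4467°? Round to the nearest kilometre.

Δλ = 125.4467 − 136.5557 = -11.1090°.
Δφ = 7.3323 − -5.9525 = 13.2848°.
a = sin²(Δφ/2) + cos φ₁ · cos φ₂ · sin²(Δλ/2) = 0.022622.
c = 2·atan2(√a, √(1−a)) = 0.30196 rad → d = 6371·c ≈ 1923.78 km.

1924 km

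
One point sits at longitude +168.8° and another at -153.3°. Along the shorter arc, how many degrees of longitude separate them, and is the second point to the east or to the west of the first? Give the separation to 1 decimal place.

37.9° east

Raw difference: -153.3 − 168.8 = -322.1°.
Normalise into (−180°, 180°]: -322.1° + 360° = 37.9°.
Positive ⇒ the second point lies to the east; separation 37.9°.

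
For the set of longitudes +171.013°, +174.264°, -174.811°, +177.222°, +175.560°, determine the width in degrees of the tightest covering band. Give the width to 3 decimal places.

14.176°

Sort the longitudes: -174.811°, +171.013°, +174.264°, +175.560°, +177.222°.
Eastward gaps between consecutive values (wrapping around): 345.824°, 3.251°, 1.296°, 1.662°, 7.967°.
Largest gap = 345.824° ⇒ minimal covering band is its complement: 360° − 345.824° = 14.176°.
Band runs from +171.013° eastward to -174.811°, crossing the antimeridian.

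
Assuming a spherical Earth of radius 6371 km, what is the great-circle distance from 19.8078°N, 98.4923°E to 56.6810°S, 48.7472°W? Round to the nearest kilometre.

15108 km

Δλ = -48.7472 − 98.4923 = -147.2395°.
Δφ = -56.6810 − 19.8078 = -76.4888°.
a = sin²(Δφ/2) + cos φ₁ · cos φ₂ · sin²(Δλ/2) = 0.858882.
c = 2·atan2(√a, √(1−a)) = 2.37138 rad → d = 6371·c ≈ 15108.07 km.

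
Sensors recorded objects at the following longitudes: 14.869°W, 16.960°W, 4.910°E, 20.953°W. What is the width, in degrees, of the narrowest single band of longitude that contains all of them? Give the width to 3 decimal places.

Sort the longitudes: -20.953°, -16.960°, -14.869°, +4.910°.
Eastward gaps between consecutive values (wrapping around): 3.993°, 2.091°, 19.779°, 334.137°.
Largest gap = 334.137° ⇒ minimal covering band is its complement: 360° − 334.137° = 25.863°.
Band runs from -20.953° eastward to +4.910°.

25.863°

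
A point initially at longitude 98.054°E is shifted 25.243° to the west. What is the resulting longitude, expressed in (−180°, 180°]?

Start at +98.054°; shift −25.243° → +72.811°.
+72.811° already lies in (−180°, 180°].

72.811°E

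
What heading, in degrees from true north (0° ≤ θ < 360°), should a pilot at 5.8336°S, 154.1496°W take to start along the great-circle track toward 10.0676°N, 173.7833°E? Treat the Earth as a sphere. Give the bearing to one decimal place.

Δλ = 173.7833 − -154.1496 = 327.9329°; wrapped into (−180°, 180°]: -32.0671°.
θ = atan2( sin Δλ · cos φ₂ , cos φ₁ · sin φ₂ − sin φ₁ · cos φ₂ · cos Δλ )
  = atan2(-0.52274, 0.25871) = -63.668° → normalised to [0°, 360°): 296.332°.

296.3°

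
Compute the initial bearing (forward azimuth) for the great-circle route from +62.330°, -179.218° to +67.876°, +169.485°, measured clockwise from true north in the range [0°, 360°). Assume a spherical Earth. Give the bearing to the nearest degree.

324°

Δλ = 169.485 − -179.218 = 348.703°; wrapped into (−180°, 180°]: -11.297°.
θ = atan2( sin Δλ · cos φ₂ , cos φ₁ · sin φ₂ − sin φ₁ · cos φ₂ · cos Δλ )
  = atan2(-0.07378, 0.10311) = -35.585° → normalised to [0°, 360°): 324.415°.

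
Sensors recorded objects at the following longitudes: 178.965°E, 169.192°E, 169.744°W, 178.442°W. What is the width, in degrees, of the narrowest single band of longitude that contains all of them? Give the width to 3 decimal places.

Sort the longitudes: -178.442°, -169.744°, +169.192°, +178.965°.
Eastward gaps between consecutive values (wrapping around): 8.698°, 338.936°, 9.773°, 2.593°.
Largest gap = 338.936° ⇒ minimal covering band is its complement: 360° − 338.936° = 21.064°.
Band runs from +169.192° eastward to -169.744°, crossing the antimeridian.

21.064°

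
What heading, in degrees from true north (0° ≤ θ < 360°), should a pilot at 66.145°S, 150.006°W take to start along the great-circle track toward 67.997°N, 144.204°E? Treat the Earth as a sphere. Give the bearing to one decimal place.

326.5°

Δλ = 144.204 − -150.006 = 294.210°; wrapped into (−180°, 180°]: -65.790°.
θ = atan2( sin Δλ · cos φ₂ , cos φ₁ · sin φ₂ − sin φ₁ · cos φ₂ · cos Δλ )
  = atan2(-0.34170, 0.51548) = -33.540° → normalised to [0°, 360°): 326.460°.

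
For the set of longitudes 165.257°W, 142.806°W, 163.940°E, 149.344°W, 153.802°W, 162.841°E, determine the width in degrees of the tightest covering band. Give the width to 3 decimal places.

Sort the longitudes: -165.257°, -153.802°, -149.344°, -142.806°, +162.841°, +163.940°.
Eastward gaps between consecutive values (wrapping around): 11.455°, 4.458°, 6.538°, 305.647°, 1.099°, 30.803°.
Largest gap = 305.647° ⇒ minimal covering band is its complement: 360° − 305.647° = 54.353°.
Band runs from +162.841° eastward to -142.806°, crossing the antimeridian.

54.353°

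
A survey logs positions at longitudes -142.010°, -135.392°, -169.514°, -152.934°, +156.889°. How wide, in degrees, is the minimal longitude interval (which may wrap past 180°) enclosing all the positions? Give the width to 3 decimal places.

67.719°

Sort the longitudes: -169.514°, -152.934°, -142.010°, -135.392°, +156.889°.
Eastward gaps between consecutive values (wrapping around): 16.580°, 10.924°, 6.618°, 292.281°, 33.597°.
Largest gap = 292.281° ⇒ minimal covering band is its complement: 360° − 292.281° = 67.719°.
Band runs from +156.889° eastward to -135.392°, crossing the antimeridian.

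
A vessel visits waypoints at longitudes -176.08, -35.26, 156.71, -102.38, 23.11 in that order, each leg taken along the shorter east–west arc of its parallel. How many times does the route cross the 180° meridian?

2

Leg 1: -176.08° → -35.26°, shortest Δλ = 140.82° (east) — does not cross 180°.
Leg 2: -35.26° → +156.71°, shortest Δλ = -168.03° (west) — crosses 180°.
Leg 3: +156.71° → -102.38°, shortest Δλ = 100.91° (east) — crosses 180°.
Leg 4: -102.38° → +23.11°, shortest Δλ = 125.49° (east) — does not cross 180°.
Total crossings: 2.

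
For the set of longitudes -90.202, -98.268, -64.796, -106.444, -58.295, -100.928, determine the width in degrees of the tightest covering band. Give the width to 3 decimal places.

48.149°

Sort the longitudes: -106.444°, -100.928°, -98.268°, -90.202°, -64.796°, -58.295°.
Eastward gaps between consecutive values (wrapping around): 5.516°, 2.660°, 8.066°, 25.406°, 6.501°, 311.851°.
Largest gap = 311.851° ⇒ minimal covering band is its complement: 360° − 311.851° = 48.149°.
Band runs from -106.444° eastward to -58.295°.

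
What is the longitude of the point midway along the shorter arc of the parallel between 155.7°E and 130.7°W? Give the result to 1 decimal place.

Signed shortest Δλ from +155.7° to -130.7° is +73.6°.
Midpoint longitude = +155.7° + (+73.6°)/2 = +155.7° + 36.8° = +192.5°.
Normalise into (−180°, 180°]: -167.5°.
(The naïve average (+155.7 + -130.7)/2 = 12.5° is on the wrong side of the globe.)

167.5°W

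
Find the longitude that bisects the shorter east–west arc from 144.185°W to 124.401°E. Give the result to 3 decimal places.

Signed shortest Δλ from -144.185° to +124.401° is -91.414°.
Midpoint longitude = -144.185° + (-91.414°)/2 = -144.185° − 45.707° = -189.892°.
Normalise into (−180°, 180°]: +170.108°.
(The naïve average (-144.185 + +124.401)/2 = -9.892° is on the wrong side of the globe.)

170.108°E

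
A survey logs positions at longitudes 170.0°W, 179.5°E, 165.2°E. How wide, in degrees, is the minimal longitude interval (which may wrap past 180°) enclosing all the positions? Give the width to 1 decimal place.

24.8°

Sort the longitudes: -170.0°, +165.2°, +179.5°.
Eastward gaps between consecutive values (wrapping around): 335.2°, 14.3°, 10.5°.
Largest gap = 335.2° ⇒ minimal covering band is its complement: 360° − 335.2° = 24.8°.
Band runs from +165.2° eastward to -170.0°, crossing the antimeridian.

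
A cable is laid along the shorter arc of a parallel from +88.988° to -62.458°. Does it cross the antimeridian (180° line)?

No

Signed shortest Δλ = ((-62.458 − 88.988 + 180) mod 360) − 180 = -151.446°.
Going west by 151.446° from +88.988° reaches -62.458° without touching 180°.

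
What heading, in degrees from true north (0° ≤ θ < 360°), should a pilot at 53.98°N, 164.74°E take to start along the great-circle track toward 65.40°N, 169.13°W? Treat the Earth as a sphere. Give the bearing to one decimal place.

38.3°

Δλ = -169.13 − 164.74 = -333.87°; wrapped into (−180°, 180°]: 26.13°.
θ = atan2( sin Δλ · cos φ₂ , cos φ₁ · sin φ₂ − sin φ₁ · cos φ₂ · cos Δλ )
  = atan2(0.18333, 0.23241) = 38.268° → normalised to [0°, 360°): 38.268°.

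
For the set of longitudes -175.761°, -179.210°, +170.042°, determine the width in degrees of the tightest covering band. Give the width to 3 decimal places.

Sort the longitudes: -179.210°, -175.761°, +170.042°.
Eastward gaps between consecutive values (wrapping around): 3.449°, 345.803°, 10.748°.
Largest gap = 345.803° ⇒ minimal covering band is its complement: 360° − 345.803° = 14.197°.
Band runs from +170.042° eastward to -175.761°, crossing the antimeridian.

14.197°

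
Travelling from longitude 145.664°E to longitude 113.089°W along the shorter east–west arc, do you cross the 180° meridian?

Naïve |-113.089 − 145.664| = 258.753° > 180°, so the shorter arc goes the other way round — across 180°.
Signed shortest Δλ = ((-113.089 − 145.664 + 180) mod 360) − 180 = 101.247°.
Going east by 101.247° from +145.664° passes through 180° before reaching -113.089°.

Yes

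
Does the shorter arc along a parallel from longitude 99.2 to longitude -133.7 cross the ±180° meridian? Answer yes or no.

Naïve |-133.7 − 99.2| = 232.9° > 180°, so the shorter arc goes the other way round — across 180°.
Signed shortest Δλ = ((-133.7 − 99.2 + 180) mod 360) − 180 = 127.1°.
Going east by 127.1° from +99.2° passes through 180° before reaching -133.7°.

Yes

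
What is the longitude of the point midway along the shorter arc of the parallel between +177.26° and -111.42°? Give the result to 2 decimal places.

-147.08°

Signed shortest Δλ from +177.26° to -111.42° is +71.32°.
Midpoint longitude = +177.26° + (+71.32°)/2 = +177.26° + 35.66° = +212.92°.
Normalise into (−180°, 180°]: -147.08°.
(The naïve average (+177.26 + -111.42)/2 = 32.92° is on the wrong side of the globe.)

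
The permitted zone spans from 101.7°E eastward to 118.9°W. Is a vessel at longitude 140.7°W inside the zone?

Yes

Band width going east from +101.7° to -118.9°: ((-118.9 − 101.7) mod 360) = 139.4°.
Offset of -140.7° east of the west edge: ((-140.7 − 101.7) mod 360) = 117.6°.
117.6° ≤ 139.4° ⇒ inside.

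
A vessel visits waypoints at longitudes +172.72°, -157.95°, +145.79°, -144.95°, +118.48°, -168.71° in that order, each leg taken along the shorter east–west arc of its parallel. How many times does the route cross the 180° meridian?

5

Leg 1: +172.72° → -157.95°, shortest Δλ = 29.33° (east) — crosses 180°.
Leg 2: -157.95° → +145.79°, shortest Δλ = -56.26° (west) — crosses 180°.
Leg 3: +145.79° → -144.95°, shortest Δλ = 69.26° (east) — crosses 180°.
Leg 4: -144.95° → +118.48°, shortest Δλ = -96.57° (west) — crosses 180°.
Leg 5: +118.48° → -168.71°, shortest Δλ = 72.81° (east) — crosses 180°.
Total crossings: 5.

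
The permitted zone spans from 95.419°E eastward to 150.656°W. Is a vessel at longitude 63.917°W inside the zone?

No

Band width going east from +95.419° to -150.656°: ((-150.656 − 95.419) mod 360) = 113.925°.
Offset of -63.917° east of the west edge: ((-63.917 − 95.419) mod 360) = 200.664°.
200.664° > 113.925° ⇒ outside.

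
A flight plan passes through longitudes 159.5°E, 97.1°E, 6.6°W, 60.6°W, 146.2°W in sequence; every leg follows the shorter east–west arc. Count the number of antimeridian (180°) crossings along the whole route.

0

Leg 1: +159.5° → +97.1°, shortest Δλ = -62.4° (west) — does not cross 180°.
Leg 2: +97.1° → -6.6°, shortest Δλ = -103.7° (west) — does not cross 180°.
Leg 3: -6.6° → -60.6°, shortest Δλ = -54.0° (west) — does not cross 180°.
Leg 4: -60.6° → -146.2°, shortest Δλ = -85.6° (west) — does not cross 180°.
Total crossings: 0.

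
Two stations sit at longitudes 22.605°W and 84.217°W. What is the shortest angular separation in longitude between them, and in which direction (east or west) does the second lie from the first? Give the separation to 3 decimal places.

61.612° west

Raw difference: -84.217 − -22.605 = -61.612°.
Normalise into (−180°, 180°]: -61.612° stays -61.612°.
Negative ⇒ the second point lies to the west; separation 61.612°.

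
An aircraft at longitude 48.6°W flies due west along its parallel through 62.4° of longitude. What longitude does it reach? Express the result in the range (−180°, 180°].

111.0°W

Start at -48.6°; shift −62.4° → -111.0°.
-111.0° already lies in (−180°, 180°].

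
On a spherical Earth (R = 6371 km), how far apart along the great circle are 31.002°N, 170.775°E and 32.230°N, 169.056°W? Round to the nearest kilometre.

Δλ = -169.056 − 170.775 = -339.831°; wrapped into (−180°, 180°]: 20.169°.
Δφ = 32.230 − 31.002 = 1.228°.
a = sin²(Δφ/2) + cos φ₁ · cos φ₂ · sin²(Δλ/2) = 0.022346.
c = 2·atan2(√a, √(1−a)) = 0.30009 rad → d = 6371·c ≈ 1911.90 km.

1912 km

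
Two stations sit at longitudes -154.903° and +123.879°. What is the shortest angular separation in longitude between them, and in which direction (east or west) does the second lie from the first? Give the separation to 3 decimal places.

Raw difference: 123.879 − -154.903 = 278.782°.
Normalise into (−180°, 180°]: 278.782° − 360° = -81.218°.
Negative ⇒ the second point lies to the west; separation 81.218°.

81.218° west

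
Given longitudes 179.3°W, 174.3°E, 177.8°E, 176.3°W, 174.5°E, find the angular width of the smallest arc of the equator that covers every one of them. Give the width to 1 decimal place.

9.4°

Sort the longitudes: -179.3°, -176.3°, +174.3°, +174.5°, +177.8°.
Eastward gaps between consecutive values (wrapping around): 3.0°, 350.6°, 0.2°, 3.3°, 2.9°.
Largest gap = 350.6° ⇒ minimal covering band is its complement: 360° − 350.6° = 9.4°.
Band runs from +174.3° eastward to -176.3°, crossing the antimeridian.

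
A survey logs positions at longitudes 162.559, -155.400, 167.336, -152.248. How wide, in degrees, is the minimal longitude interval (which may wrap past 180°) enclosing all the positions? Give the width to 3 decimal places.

Sort the longitudes: -155.400°, -152.248°, +162.559°, +167.336°.
Eastward gaps between consecutive values (wrapping around): 3.152°, 314.807°, 4.777°, 37.264°.
Largest gap = 314.807° ⇒ minimal covering band is its complement: 360° − 314.807° = 45.193°.
Band runs from +162.559° eastward to -152.248°, crossing the antimeridian.

45.193°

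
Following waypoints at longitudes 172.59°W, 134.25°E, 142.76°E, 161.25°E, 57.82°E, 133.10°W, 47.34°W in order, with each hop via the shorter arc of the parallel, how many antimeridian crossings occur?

2

Leg 1: -172.59° → +134.25°, shortest Δλ = -53.16° (west) — crosses 180°.
Leg 2: +134.25° → +142.76°, shortest Δλ = 8.51° (east) — does not cross 180°.
Leg 3: +142.76° → +161.25°, shortest Δλ = 18.49° (east) — does not cross 180°.
Leg 4: +161.25° → +57.82°, shortest Δλ = -103.43° (west) — does not cross 180°.
Leg 5: +57.82° → -133.10°, shortest Δλ = 169.08° (east) — crosses 180°.
Leg 6: -133.10° → -47.34°, shortest Δλ = 85.76° (east) — does not cross 180°.
Total crossings: 2.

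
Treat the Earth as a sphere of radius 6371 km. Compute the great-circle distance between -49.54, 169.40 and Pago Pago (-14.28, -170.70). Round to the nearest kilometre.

Δλ = -170.70 − 169.40 = -340.10°; wrapped into (−180°, 180°]: 19.90°.
Δφ = -14.28 − -49.54 = 35.26°.
a = sin²(Δφ/2) + cos φ₁ · cos φ₂ · sin²(Δλ/2) = 0.110505.
c = 2·atan2(√a, √(1−a)) = 0.67774 rad → d = 6371·c ≈ 4317.90 km.

4318 km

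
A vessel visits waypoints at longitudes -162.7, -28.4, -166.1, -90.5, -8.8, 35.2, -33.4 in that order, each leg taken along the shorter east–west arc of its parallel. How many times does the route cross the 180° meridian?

Leg 1: -162.7° → -28.4°, shortest Δλ = 134.3° (east) — does not cross 180°.
Leg 2: -28.4° → -166.1°, shortest Δλ = -137.7° (west) — does not cross 180°.
Leg 3: -166.1° → -90.5°, shortest Δλ = 75.6° (east) — does not cross 180°.
Leg 4: -90.5° → -8.8°, shortest Δλ = 81.7° (east) — does not cross 180°.
Leg 5: -8.8° → +35.2°, shortest Δλ = 44.0° (east) — does not cross 180°.
Leg 6: +35.2° → -33.4°, shortest Δλ = -68.6° (west) — does not cross 180°.
Total crossings: 0.

0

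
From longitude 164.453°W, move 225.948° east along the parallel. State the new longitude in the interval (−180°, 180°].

61.495°E

Start at -164.453°; shift +225.948° → +61.495°.
+61.495° already lies in (−180°, 180°].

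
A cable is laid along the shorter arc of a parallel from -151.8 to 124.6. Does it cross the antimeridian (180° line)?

Naïve |124.6 − -151.8| = 276.4° > 180°, so the shorter arc goes the other way round — across 180°.
Signed shortest Δλ = ((124.6 − -151.8 + 180) mod 360) − 180 = -83.6°.
Going west by 83.6° from -151.8° passes through 180° before reaching +124.6°.

Yes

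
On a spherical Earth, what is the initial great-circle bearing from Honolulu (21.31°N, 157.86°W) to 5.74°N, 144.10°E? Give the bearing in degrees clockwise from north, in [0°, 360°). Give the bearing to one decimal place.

263.4°

Δλ = 144.10 − -157.86 = 301.96°; wrapped into (−180°, 180°]: -58.04°.
θ = atan2( sin Δλ · cos φ₂ , cos φ₁ · sin φ₂ − sin φ₁ · cos φ₂ · cos Δλ )
  = atan2(-0.84416, -0.09822) = -96.637° → normalised to [0°, 360°): 263.363°.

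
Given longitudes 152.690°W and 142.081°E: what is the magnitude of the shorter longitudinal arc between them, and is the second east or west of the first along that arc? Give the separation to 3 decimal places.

65.229° west

Raw difference: 142.081 − -152.690 = 294.771°.
Normalise into (−180°, 180°]: 294.771° − 360° = -65.229°.
Negative ⇒ the second point lies to the west; separation 65.229°.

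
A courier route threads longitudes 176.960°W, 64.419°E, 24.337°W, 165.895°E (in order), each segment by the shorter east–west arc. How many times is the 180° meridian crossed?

2

Leg 1: -176.960° → +64.419°, shortest Δλ = -118.621° (west) — crosses 180°.
Leg 2: +64.419° → -24.337°, shortest Δλ = -88.756° (west) — does not cross 180°.
Leg 3: -24.337° → +165.895°, shortest Δλ = -169.768° (west) — crosses 180°.
Total crossings: 2.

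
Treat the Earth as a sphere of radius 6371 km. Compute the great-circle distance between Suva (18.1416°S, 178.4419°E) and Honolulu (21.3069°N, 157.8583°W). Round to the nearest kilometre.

Δλ = -157.8583 − 178.4419 = -336.3002°; wrapped into (−180°, 180°]: 23.6998°.
Δφ = 21.3069 − -18.1416 = 39.4485°.
a = sin²(Δφ/2) + cos φ₁ · cos φ₂ · sin²(Δλ/2) = 0.151235.
c = 2·atan2(√a, √(1−a)) = 0.79885 rad → d = 6371·c ≈ 5089.48 km.

5089 km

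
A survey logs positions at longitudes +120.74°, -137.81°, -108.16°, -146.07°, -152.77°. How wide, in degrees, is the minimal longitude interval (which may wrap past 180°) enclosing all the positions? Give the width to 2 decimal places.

Sort the longitudes: -152.77°, -146.07°, -137.81°, -108.16°, +120.74°.
Eastward gaps between consecutive values (wrapping around): 6.70°, 8.26°, 29.65°, 228.90°, 86.49°.
Largest gap = 228.90° ⇒ minimal covering band is its complement: 360° − 228.90° = 131.10°.
Band runs from +120.74° eastward to -108.16°, crossing the antimeridian.

131.10°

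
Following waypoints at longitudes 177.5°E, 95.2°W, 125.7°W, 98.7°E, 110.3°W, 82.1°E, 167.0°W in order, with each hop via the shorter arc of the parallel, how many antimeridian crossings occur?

5

Leg 1: +177.5° → -95.2°, shortest Δλ = 87.3° (east) — crosses 180°.
Leg 2: -95.2° → -125.7°, shortest Δλ = -30.5° (west) — does not cross 180°.
Leg 3: -125.7° → +98.7°, shortest Δλ = -135.6° (west) — crosses 180°.
Leg 4: +98.7° → -110.3°, shortest Δλ = 151.0° (east) — crosses 180°.
Leg 5: -110.3° → +82.1°, shortest Δλ = -167.6° (west) — crosses 180°.
Leg 6: +82.1° → -167.0°, shortest Δλ = 110.9° (east) — crosses 180°.
Total crossings: 5.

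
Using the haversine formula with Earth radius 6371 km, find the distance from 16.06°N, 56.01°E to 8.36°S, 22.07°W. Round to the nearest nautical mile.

Δλ = -22.07 − 56.01 = -78.08°.
Δφ = -8.36 − 16.06 = -24.42°.
a = sin²(Δφ/2) + cos φ₁ · cos φ₂ · sin²(Δλ/2) = 0.421923.
c = 2·atan2(√a, √(1−a)) = 1.41400 rad → d = 6371·c ≈ 9008.60 km ≈ 4864.25 nmi.

4864 nmi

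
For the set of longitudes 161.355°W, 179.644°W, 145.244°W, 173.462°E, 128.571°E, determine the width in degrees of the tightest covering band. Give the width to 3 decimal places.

Sort the longitudes: -179.644°, -161.355°, -145.244°, +128.571°, +173.462°.
Eastward gaps between consecutive values (wrapping around): 18.289°, 16.111°, 273.815°, 44.891°, 6.894°.
Largest gap = 273.815° ⇒ minimal covering band is its complement: 360° − 273.815° = 86.185°.
Band runs from +128.571° eastward to -145.244°, crossing the antimeridian.

86.185°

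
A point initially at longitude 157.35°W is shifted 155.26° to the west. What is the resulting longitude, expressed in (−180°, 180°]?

Start at -157.35°; shift −155.26° → -312.61°.
-312.61° lies outside (−180°, 180°]; add 360° → +47.39°.

47.39°E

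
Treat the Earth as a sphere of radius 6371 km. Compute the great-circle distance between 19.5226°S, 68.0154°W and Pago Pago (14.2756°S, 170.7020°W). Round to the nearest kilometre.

Δλ = -170.7020 − -68.0154 = -102.6866°.
Δφ = -14.2756 − -19.5226 = 5.2470°.
a = sin²(Δφ/2) + cos φ₁ · cos φ₂ · sin²(Δλ/2) = 0.559098.
c = 2·atan2(√a, √(1−a)) = 1.68927 rad → d = 6371·c ≈ 10762.34 km.

10762 km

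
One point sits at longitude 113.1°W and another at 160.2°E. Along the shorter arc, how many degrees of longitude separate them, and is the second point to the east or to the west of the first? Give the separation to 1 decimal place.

86.7° west

Raw difference: 160.2 − -113.1 = 273.3°.
Normalise into (−180°, 180°]: 273.3° − 360° = -86.7°.
Negative ⇒ the second point lies to the west; separation 86.7°.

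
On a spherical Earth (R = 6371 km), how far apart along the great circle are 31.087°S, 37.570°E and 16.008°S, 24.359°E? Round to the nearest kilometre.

2146 km

Δλ = 24.359 − 37.570 = -13.211°.
Δφ = -16.008 − -31.087 = 15.079°.
a = sin²(Δφ/2) + cos φ₁ · cos φ₂ · sin²(Δλ/2) = 0.028109.
c = 2·atan2(√a, √(1−a)) = 0.33690 rad → d = 6371·c ≈ 2146.41 km.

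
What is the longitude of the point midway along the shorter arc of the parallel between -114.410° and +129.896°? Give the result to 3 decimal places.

Signed shortest Δλ from -114.410° to +129.896° is -115.694°.
Midpoint longitude = -114.410° + (-115.694°)/2 = -114.410° − 57.847° = -172.257°.
(The naïve average (-114.410 + +129.896)/2 = 7.743° is on the wrong side of the globe.)

-172.257°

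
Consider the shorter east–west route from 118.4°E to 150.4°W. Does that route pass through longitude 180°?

Yes

Naïve |-150.4 − 118.4| = 268.8° > 180°, so the shorter arc goes the other way round — across 180°.
Signed shortest Δλ = ((-150.4 − 118.4 + 180) mod 360) − 180 = 91.2°.
Going east by 91.2° from +118.4° passes through 180° before reaching -150.4°.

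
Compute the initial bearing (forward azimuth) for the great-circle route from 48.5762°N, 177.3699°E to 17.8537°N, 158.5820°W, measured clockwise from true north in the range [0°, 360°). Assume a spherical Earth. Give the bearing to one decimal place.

139.2°

Δλ = -158.5820 − 177.3699 = -335.9519°; wrapped into (−180°, 180°]: 24.0481°.
θ = atan2( sin Δλ · cos φ₂ , cos φ₁ · sin φ₂ − sin φ₁ · cos φ₂ · cos Δλ )
  = atan2(0.38788, -0.44893) = 139.173° → normalised to [0°, 360°): 139.173°.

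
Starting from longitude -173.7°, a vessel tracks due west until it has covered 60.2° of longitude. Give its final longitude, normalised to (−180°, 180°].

Start at -173.7°; shift −60.2° → -233.9°.
-233.9° lies outside (−180°, 180°]; add 360° → +126.1°.

+126.1°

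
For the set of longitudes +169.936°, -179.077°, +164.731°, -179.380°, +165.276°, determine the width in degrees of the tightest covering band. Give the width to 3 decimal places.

16.192°

Sort the longitudes: -179.380°, -179.077°, +164.731°, +165.276°, +169.936°.
Eastward gaps between consecutive values (wrapping around): 0.303°, 343.808°, 0.545°, 4.660°, 10.684°.
Largest gap = 343.808° ⇒ minimal covering band is its complement: 360° − 343.808° = 16.192°.
Band runs from +164.731° eastward to -179.077°, crossing the antimeridian.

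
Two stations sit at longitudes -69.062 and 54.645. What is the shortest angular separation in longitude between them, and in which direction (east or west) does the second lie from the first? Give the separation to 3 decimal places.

Raw difference: 54.645 − -69.062 = 123.707°.
Normalise into (−180°, 180°]: 123.707° stays 123.707°.
Positive ⇒ the second point lies to the east; separation 123.707°.

123.707° east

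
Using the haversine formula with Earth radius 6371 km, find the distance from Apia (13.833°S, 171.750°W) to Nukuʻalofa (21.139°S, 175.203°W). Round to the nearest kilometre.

891 km

Δλ = -175.203 − -171.750 = -3.453°.
Δφ = -21.139 − -13.833 = -7.306°.
a = sin²(Δφ/2) + cos φ₁ · cos φ₂ · sin²(Δλ/2) = 0.004882.
c = 2·atan2(√a, √(1−a)) = 0.13985 rad → d = 6371·c ≈ 890.98 km.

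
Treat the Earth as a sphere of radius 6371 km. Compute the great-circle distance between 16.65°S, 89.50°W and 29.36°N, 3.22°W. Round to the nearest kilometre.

Δλ = -3.22 − -89.50 = 86.28°.
Δφ = 29.36 − -16.65 = 46.01°.
a = sin²(Δφ/2) + cos φ₁ · cos φ₂ · sin²(Δλ/2) = 0.543153.
c = 2·atan2(√a, √(1−a)) = 1.65721 rad → d = 6371·c ≈ 10558.08 km.

10558 km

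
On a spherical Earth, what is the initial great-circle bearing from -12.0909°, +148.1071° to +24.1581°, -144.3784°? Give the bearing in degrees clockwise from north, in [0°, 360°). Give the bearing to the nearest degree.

61°

Δλ = -144.3784 − 148.1071 = -292.4855°; wrapped into (−180°, 180°]: 67.5145°.
θ = atan2( sin Δλ · cos φ₂ , cos φ₁ · sin φ₂ − sin φ₁ · cos φ₂ · cos Δλ )
  = atan2(0.84305, 0.47327) = 60.691° → normalised to [0°, 360°): 60.691°.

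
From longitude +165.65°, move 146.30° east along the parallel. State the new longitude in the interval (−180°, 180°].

-48.05°

Start at +165.65°; shift +146.30° → +311.95°.
+311.95° lies outside (−180°, 180°]; subtract 360° → -48.05°.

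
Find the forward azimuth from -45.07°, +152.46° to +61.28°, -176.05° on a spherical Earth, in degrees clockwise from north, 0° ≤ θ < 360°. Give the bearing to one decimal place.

Δλ = -176.05 − 152.46 = -328.51°; wrapped into (−180°, 180°]: 31.49°.
θ = atan2( sin Δλ · cos φ₂ , cos φ₁ · sin φ₂ − sin φ₁ · cos φ₂ · cos Δλ )
  = atan2(0.25100, 0.90946) = 15.429° → normalised to [0°, 360°): 15.429°.

15.4°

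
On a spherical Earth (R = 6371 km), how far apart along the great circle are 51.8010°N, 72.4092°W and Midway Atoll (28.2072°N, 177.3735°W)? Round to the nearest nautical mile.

4603 nmi

Δλ = -177.3735 − -72.4092 = -104.9643°.
Δφ = 28.2072 − 51.8010 = -23.5938°.
a = sin²(Δφ/2) + cos φ₁ · cos φ₂ · sin²(Δλ/2) = 0.384634.
c = 2·atan2(√a, √(1−a)) = 1.33797 rad → d = 6371·c ≈ 8524.18 km ≈ 4602.69 nmi.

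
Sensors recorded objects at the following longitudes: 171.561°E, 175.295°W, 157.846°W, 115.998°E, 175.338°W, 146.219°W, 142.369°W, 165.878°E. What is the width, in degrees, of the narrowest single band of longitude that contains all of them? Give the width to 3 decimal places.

101.633°

Sort the longitudes: -175.338°, -175.295°, -157.846°, -146.219°, -142.369°, +115.998°, +165.878°, +171.561°.
Eastward gaps between consecutive values (wrapping around): 0.043°, 17.449°, 11.627°, 3.850°, 258.367°, 49.880°, 5.683°, 13.101°.
Largest gap = 258.367° ⇒ minimal covering band is its complement: 360° − 258.367° = 101.633°.
Band runs from +115.998° eastward to -142.369°, crossing the antimeridian.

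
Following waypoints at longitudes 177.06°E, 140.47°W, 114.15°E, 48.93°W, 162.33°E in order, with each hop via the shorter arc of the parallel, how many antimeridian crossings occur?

3

Leg 1: +177.06° → -140.47°, shortest Δλ = 42.47° (east) — crosses 180°.
Leg 2: -140.47° → +114.15°, shortest Δλ = -105.38° (west) — crosses 180°.
Leg 3: +114.15° → -48.93°, shortest Δλ = -163.08° (west) — does not cross 180°.
Leg 4: -48.93° → +162.33°, shortest Δλ = -148.74° (west) — crosses 180°.
Total crossings: 3.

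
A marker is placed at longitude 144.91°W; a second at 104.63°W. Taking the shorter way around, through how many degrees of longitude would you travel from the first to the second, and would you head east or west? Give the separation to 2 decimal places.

Raw difference: -104.63 − -144.91 = 40.28°.
Normalise into (−180°, 180°]: 40.28° stays 40.28°.
Positive ⇒ the second point lies to the east; separation 40.28°.

40.28° east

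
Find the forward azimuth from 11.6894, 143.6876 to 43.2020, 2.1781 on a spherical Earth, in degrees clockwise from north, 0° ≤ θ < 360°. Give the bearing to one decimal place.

330.0°

Δλ = 2.1781 − 143.6876 = -141.5095°.
θ = atan2( sin Δλ · cos φ₂ , cos φ₁ · sin φ₂ − sin φ₁ · cos φ₂ · cos Δλ )
  = atan2(-0.45368, 0.78597) = -29.995° → normalised to [0°, 360°): 330.005°.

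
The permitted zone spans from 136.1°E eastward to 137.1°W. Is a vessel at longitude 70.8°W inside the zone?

No

Band width going east from +136.1° to -137.1°: ((-137.1 − 136.1) mod 360) = 86.8°.
Offset of -70.8° east of the west edge: ((-70.8 − 136.1) mod 360) = 153.1°.
153.1° > 86.8° ⇒ outside.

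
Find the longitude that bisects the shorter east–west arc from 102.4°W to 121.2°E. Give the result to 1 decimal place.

Signed shortest Δλ from -102.4° to +121.2° is -136.4°.
Midpoint longitude = -102.4° + (-136.4°)/2 = -102.4° − 68.2° = -170.6°.
(The naïve average (-102.4 + +121.2)/2 = 9.4° is on the wrong side of the globe.)

170.6°W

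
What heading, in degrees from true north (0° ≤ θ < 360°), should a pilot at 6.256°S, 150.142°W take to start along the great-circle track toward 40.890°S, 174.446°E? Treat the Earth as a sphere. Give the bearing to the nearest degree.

Δλ = 174.446 − -150.142 = 324.588°; wrapped into (−180°, 180°]: -35.412°.
θ = atan2( sin Δλ · cos φ₂ , cos φ₁ · sin φ₂ − sin φ₁ · cos φ₂ · cos Δλ )
  = atan2(-0.43805, -0.58357) = -143.107° → normalised to [0°, 360°): 216.893°.

217°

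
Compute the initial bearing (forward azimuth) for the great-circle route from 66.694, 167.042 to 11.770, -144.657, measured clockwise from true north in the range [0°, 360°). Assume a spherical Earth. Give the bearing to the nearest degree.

Δλ = -144.657 − 167.042 = -311.699°; wrapped into (−180°, 180°]: 48.301°.
θ = atan2( sin Δλ · cos φ₂ , cos φ₁ · sin φ₂ − sin φ₁ · cos φ₂ · cos Δλ )
  = atan2(0.73095, -0.51739) = 125.292° → normalised to [0°, 360°): 125.292°.

125°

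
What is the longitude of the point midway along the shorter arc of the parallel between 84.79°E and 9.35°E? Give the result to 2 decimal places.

47.07°E

Signed shortest Δλ from +84.79° to +9.35° is -75.44°.
Midpoint longitude = +84.79° + (-75.44°)/2 = +84.79° − 37.72° = +47.07°.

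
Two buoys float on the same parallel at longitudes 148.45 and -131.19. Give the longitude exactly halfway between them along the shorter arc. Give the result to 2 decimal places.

Signed shortest Δλ from +148.45° to -131.19° is +80.36°.
Midpoint longitude = +148.45° + (+80.36°)/2 = +148.45° + 40.18° = +188.63°.
Normalise into (−180°, 180°]: -171.37°.
(The naïve average (+148.45 + -131.19)/2 = 8.63° is on the wrong side of the globe.)

-171.37°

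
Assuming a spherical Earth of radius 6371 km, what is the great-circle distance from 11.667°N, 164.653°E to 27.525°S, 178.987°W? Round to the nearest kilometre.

4701 km

Δλ = -178.987 − 164.653 = -343.640°; wrapped into (−180°, 180°]: 16.360°.
Δφ = -27.525 − 11.667 = -39.192°.
a = sin²(Δφ/2) + cos φ₁ · cos φ₂ · sin²(Δλ/2) = 0.130066.
c = 2·atan2(√a, √(1−a)) = 0.73792 rad → d = 6371·c ≈ 4701.30 km.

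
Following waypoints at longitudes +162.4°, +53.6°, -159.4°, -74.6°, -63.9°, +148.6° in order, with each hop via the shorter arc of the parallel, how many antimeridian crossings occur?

Leg 1: +162.4° → +53.6°, shortest Δλ = -108.8° (west) — does not cross 180°.
Leg 2: +53.6° → -159.4°, shortest Δλ = 147.0° (east) — crosses 180°.
Leg 3: -159.4° → -74.6°, shortest Δλ = 84.8° (east) — does not cross 180°.
Leg 4: -74.6° → -63.9°, shortest Δλ = 10.7° (east) — does not cross 180°.
Leg 5: -63.9° → +148.6°, shortest Δλ = -147.5° (west) — crosses 180°.
Total crossings: 2.

2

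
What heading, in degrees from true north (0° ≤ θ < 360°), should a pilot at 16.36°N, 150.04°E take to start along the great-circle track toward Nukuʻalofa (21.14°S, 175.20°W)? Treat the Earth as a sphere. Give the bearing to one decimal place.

136.6°

Δλ = -175.20 − 150.04 = -325.24°; wrapped into (−180°, 180°]: 34.76°.
θ = atan2( sin Δλ · cos φ₂ , cos φ₁ · sin φ₂ − sin φ₁ · cos φ₂ · cos Δλ )
  = atan2(0.53177, -0.56188) = 136.577° → normalised to [0°, 360°): 136.577°.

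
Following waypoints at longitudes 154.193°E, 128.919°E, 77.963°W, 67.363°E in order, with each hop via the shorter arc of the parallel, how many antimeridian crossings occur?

Leg 1: +154.193° → +128.919°, shortest Δλ = -25.274° (west) — does not cross 180°.
Leg 2: +128.919° → -77.963°, shortest Δλ = 153.118° (east) — crosses 180°.
Leg 3: -77.963° → +67.363°, shortest Δλ = 145.326° (east) — does not cross 180°.
Total crossings: 1.

1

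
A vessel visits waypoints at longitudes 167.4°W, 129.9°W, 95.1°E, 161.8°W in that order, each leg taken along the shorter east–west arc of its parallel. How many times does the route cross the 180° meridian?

Leg 1: -167.4° → -129.9°, shortest Δλ = 37.5° (east) — does not cross 180°.
Leg 2: -129.9° → +95.1°, shortest Δλ = -135.0° (west) — crosses 180°.
Leg 3: +95.1° → -161.8°, shortest Δλ = 103.1° (east) — crosses 180°.
Total crossings: 2.

2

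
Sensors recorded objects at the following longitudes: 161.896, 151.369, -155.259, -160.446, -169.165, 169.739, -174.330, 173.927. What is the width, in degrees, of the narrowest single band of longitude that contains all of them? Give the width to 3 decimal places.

53.372°

Sort the longitudes: -174.330°, -169.165°, -160.446°, -155.259°, +151.369°, +161.896°, +169.739°, +173.927°.
Eastward gaps between consecutive values (wrapping around): 5.165°, 8.719°, 5.187°, 306.628°, 10.527°, 7.843°, 4.188°, 11.743°.
Largest gap = 306.628° ⇒ minimal covering band is its complement: 360° − 306.628° = 53.372°.
Band runs from +151.369° eastward to -155.259°, crossing the antimeridian.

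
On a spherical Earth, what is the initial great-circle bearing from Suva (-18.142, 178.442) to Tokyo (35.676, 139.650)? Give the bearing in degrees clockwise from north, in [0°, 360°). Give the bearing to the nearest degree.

Δλ = 139.650 − 178.442 = -38.792°.
θ = atan2( sin Δλ · cos φ₂ , cos φ₁ · sin φ₂ − sin φ₁ · cos φ₂ · cos Δλ )
  = atan2(-0.50892, 0.75135) = -34.111° → normalised to [0°, 360°): 325.889°.

326°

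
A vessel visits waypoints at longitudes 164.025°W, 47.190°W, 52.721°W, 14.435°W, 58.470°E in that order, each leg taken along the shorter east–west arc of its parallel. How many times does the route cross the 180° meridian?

Leg 1: -164.025° → -47.190°, shortest Δλ = 116.835° (east) — does not cross 180°.
Leg 2: -47.190° → -52.721°, shortest Δλ = -5.531° (west) — does not cross 180°.
Leg 3: -52.721° → -14.435°, shortest Δλ = 38.286° (east) — does not cross 180°.
Leg 4: -14.435° → +58.470°, shortest Δλ = 72.905° (east) — does not cross 180°.
Total crossings: 0.

0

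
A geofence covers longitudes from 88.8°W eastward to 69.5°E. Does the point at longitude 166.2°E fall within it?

Band width going east from -88.8° to +69.5°: ((69.5 − -88.8) mod 360) = 158.3°.
Offset of +166.2° east of the west edge: ((166.2 − -88.8) mod 360) = 255.0°.
255.0° > 158.3° ⇒ outside.

No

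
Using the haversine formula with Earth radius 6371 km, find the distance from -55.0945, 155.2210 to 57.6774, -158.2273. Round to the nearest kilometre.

Δλ = -158.2273 − 155.2210 = -313.4483°; wrapped into (−180°, 180°]: 46.5517°.
Δφ = 57.6774 − -55.0945 = 112.7719°.
a = sin²(Δφ/2) + cos φ₁ · cos φ₂ · sin²(Δλ/2) = 0.741307.
c = 2·atan2(√a, √(1−a)) = 2.07443 rad → d = 6371·c ≈ 13216.22 km.

13216 km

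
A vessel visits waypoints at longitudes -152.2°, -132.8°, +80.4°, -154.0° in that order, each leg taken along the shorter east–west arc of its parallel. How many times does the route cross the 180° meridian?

2

Leg 1: -152.2° → -132.8°, shortest Δλ = 19.4° (east) — does not cross 180°.
Leg 2: -132.8° → +80.4°, shortest Δλ = -146.8° (west) — crosses 180°.
Leg 3: +80.4° → -154.0°, shortest Δλ = 125.6° (east) — crosses 180°.
Total crossings: 2.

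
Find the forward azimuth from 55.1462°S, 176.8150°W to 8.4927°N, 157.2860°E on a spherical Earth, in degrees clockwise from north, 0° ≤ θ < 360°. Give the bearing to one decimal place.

Δλ = 157.2860 − -176.8150 = 334.1010°; wrapped into (−180°, 180°]: -25.8990°.
θ = atan2( sin Δλ · cos φ₂ , cos φ₁ · sin φ₂ − sin φ₁ · cos φ₂ · cos Δλ )
  = atan2(-0.43200, 0.81450) = -27.941° → normalised to [0°, 360°): 332.059°.

332.1°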